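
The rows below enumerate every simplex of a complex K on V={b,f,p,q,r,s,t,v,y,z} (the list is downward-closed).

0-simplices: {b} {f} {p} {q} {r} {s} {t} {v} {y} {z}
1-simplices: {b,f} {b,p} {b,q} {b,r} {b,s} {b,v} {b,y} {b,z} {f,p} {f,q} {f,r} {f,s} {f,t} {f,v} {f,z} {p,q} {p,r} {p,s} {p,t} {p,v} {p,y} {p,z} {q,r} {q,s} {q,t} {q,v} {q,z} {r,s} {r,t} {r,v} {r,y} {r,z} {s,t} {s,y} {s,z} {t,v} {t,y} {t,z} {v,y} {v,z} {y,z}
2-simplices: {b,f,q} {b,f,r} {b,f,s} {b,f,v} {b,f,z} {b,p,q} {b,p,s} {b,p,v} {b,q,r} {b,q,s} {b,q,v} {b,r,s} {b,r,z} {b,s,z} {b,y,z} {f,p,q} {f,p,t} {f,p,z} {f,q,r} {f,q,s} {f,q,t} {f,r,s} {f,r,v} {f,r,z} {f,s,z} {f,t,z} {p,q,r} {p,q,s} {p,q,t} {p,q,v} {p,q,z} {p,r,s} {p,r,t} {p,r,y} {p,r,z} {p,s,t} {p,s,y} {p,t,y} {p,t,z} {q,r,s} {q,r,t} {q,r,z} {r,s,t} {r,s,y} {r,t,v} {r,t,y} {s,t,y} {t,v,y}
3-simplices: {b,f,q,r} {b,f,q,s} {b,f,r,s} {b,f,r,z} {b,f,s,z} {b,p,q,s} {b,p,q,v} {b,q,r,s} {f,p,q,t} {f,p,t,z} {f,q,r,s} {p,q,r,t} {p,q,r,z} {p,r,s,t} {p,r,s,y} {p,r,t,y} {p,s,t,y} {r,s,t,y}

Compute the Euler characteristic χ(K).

n_0=10 n_1=41 n_2=48 n_3=18
χ=+10−41+48−18=-1

χ(K)=-1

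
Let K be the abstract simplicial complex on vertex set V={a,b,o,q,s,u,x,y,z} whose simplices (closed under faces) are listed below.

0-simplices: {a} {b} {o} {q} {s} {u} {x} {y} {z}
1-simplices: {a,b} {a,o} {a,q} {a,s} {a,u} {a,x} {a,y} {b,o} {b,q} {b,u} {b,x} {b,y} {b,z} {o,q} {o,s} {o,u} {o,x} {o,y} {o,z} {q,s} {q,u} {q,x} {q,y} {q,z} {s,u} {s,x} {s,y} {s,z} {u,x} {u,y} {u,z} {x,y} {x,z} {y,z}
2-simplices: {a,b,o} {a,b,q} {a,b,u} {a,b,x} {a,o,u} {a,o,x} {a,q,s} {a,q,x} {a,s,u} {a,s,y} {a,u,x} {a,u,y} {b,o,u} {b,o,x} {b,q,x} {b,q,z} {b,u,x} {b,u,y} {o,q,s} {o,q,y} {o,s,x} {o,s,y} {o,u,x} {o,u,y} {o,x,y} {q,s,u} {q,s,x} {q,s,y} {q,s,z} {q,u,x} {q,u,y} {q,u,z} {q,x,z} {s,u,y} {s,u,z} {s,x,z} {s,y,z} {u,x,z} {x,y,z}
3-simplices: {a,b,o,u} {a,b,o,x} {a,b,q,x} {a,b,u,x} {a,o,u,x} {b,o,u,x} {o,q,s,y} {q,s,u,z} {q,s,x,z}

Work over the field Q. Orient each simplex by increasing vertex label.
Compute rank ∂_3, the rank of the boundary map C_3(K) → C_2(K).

n_0=9 n_1=34 n_2=39 n_3=9  [Q]
∂1: piv[ab,ao,aq,as,au,ax,ay,bz] rk=8  ker:bo,bq,bu,bx,by,oq,os,ou,ox,oy,oz,qs,qu,qx,qy,qz,su,sx,sy,sz,ux,uy,uz,xy,xz,yz
∂2: piv[abo,abq,abu,abx,aou,aox,aqs,aqx,asu,asy,aux,auy,bqz,buy,oqs,oqy,osx,osy,ouy,oxy,qsu,qsz,quz,qxz,syz] rk=25  ker:bou,box,bqx,bux,oux,qsx,qsy,qux,quy,suy,suz,sxz,uxz,xyz
∂3: piv[abou,abox,abqx,abux,aoux,oqsy,qsuz,qsxz] rk=8  ker:boux
rk∂_3=8

rank∂_3=8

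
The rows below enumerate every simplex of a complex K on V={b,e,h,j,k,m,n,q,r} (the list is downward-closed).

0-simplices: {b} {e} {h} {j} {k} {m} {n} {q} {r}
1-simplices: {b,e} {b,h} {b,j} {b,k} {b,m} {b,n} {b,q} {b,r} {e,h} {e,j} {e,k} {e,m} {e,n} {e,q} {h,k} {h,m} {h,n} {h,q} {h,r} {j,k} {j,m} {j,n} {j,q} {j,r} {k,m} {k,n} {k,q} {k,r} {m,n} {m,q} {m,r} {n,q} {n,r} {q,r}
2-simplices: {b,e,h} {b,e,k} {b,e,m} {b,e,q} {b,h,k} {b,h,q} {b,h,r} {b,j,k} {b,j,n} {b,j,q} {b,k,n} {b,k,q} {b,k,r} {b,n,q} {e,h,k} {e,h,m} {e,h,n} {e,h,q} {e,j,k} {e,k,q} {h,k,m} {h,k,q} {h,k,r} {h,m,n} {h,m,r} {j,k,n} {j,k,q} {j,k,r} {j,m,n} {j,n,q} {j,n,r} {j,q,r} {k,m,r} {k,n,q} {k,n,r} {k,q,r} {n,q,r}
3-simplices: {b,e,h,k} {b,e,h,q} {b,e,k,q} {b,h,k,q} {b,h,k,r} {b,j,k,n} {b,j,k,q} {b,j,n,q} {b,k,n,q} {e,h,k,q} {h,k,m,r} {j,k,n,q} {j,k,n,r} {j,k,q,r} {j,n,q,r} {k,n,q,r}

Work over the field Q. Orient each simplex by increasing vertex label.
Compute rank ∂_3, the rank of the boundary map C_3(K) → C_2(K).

rank∂_3=13

n_0=9 n_1=34 n_2=37 n_3=16  [Q]
∂1: piv[be,bh,bj,bk,bm,bn,bq,br] rk=8  ker:eh,ej,ek,em,en,eq,hk,hm,hn,hq,hr,jk,jm,jn,jq,jr,km,kn,kq,kr,mn,mq,mr,nq,nr,qr
∂2: piv[beh,bek,bem,beq,bhk,bhq,bhr,bjk,bjn,bjq,bkn,bkq,bkr,bnq,ehm,ehn,ejk,hkm,hmn,hmr,jkr,jmn,jnr,jqr] rk=24  ker:ehk,ehq,ekq,hkq,hkr,jkn,jkq,jnq,kmr,knq,knr,kqr,nqr
∂3: piv[behk,behq,bekq,bhkq,bhkr,bjkn,bjkq,bjnq,bknq,hkmr,jknr,jkqr,jnqr] rk=13  ker:ehkq,jknq,knqr
rk∂_3=13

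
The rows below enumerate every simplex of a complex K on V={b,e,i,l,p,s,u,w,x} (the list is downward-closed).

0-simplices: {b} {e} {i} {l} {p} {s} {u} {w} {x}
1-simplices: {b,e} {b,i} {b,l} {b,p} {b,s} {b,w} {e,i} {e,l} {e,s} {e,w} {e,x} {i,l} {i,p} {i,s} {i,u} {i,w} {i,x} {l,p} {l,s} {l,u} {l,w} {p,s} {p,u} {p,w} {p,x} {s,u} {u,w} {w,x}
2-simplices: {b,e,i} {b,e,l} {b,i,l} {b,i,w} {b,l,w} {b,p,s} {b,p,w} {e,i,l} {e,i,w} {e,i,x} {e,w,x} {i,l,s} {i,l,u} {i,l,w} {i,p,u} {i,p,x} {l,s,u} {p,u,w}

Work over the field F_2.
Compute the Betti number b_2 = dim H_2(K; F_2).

b_2=2

n_0=9 n_1=28 n_2=18  [Z2]
∂1: piv[be,bi,bl,bp,bs,bw,ex,iu] rk=8  ker:ei,el,es,ew,il,ip,is,iw,ix,lp,ls,lu,lw,ps,pu,pw,px,su,uw,wx
∂2: piv[bei,bel,bil,biw,blw,bps,bpw,eiw,eix,ewx,ils,ilu,ipu,ipx,lsu,puw] rk=16  ker:eil,ilw
b_2=(18−16)−0=2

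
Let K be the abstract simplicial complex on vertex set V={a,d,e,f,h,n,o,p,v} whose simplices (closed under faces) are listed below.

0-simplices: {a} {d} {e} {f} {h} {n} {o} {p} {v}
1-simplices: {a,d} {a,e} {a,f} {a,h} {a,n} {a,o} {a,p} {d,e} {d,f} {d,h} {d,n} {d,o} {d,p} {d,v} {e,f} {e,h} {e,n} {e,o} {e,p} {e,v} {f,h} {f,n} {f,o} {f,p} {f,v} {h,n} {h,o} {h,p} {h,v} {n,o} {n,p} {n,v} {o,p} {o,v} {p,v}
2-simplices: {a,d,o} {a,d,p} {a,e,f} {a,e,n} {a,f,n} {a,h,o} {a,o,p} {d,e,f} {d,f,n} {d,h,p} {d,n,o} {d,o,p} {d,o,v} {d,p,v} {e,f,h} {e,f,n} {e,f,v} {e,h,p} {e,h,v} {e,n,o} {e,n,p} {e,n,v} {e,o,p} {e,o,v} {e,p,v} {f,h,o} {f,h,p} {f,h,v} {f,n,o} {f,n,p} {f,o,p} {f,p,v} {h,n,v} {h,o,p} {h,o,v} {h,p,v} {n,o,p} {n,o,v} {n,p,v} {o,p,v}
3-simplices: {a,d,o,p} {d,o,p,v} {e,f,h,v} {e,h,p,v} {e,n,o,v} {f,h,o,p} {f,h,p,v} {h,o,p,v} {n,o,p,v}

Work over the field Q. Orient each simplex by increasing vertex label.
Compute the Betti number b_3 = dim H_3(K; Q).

n_0=9 n_1=35 n_2=40 n_3=9  [Q]
∂1: piv[ad,ae,af,ah,an,ao,ap,dv] rk=8  ker:de,df,dh,dn,do,dp,ef,eh,en,eo,ep,ev,fh,fn,fo,fp,fv,hn,ho,hp,hv,no,np,nv,op,ov,pv
∂2: piv[ado,adp,aef,aen,afn,aho,aop,def,dfn,dhp,dno,dov,dpv,efh,efv,ehp,ehv,eno,enp,env,eop,eov,fho,fhp,fno,hnv] rk=26  ker:dop,efn,epv,fhv,fnp,fop,fpv,hop,hov,hpv,nop,nov,npv,opv
∂3: piv[adop,dopv,efhv,ehpv,enov,fhop,fhpv,hopv,nopv] rk=9
b_3=(9−9)−0=0

b_3=0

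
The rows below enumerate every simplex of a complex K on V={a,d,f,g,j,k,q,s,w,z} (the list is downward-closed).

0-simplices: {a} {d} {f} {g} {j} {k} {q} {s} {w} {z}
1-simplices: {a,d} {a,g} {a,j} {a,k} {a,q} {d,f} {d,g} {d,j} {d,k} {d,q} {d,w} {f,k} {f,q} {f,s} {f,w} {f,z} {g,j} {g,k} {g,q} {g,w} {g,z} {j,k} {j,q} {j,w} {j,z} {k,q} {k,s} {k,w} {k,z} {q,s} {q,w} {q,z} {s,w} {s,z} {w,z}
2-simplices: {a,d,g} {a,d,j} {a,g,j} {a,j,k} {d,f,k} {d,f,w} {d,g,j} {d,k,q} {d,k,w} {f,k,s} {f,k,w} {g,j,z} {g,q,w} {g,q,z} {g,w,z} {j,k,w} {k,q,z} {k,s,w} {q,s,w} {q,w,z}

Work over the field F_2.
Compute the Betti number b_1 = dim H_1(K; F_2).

b_1=9

n_0=10 n_1=35 n_2=20  [Z2]
∂1: piv[ad,ag,aj,ak,aq,df,dw,fs,fz] rk=9  ker:dg,dj,dk,dq,fk,fq,fw,gj,gk,gq,gw,gz,jk,jq,jw,jz,kq,ks,kw,kz,qs,qw,qz,sw,sz,wz
∂2: piv[adg,adj,agj,ajk,dfk,dfw,dkq,dkw,fks,gjz,gqw,gqz,gwz,jkw,kqz,ksw,qsw] rk=17  ker:dgj,fkw,qwz
b_1=(35−9)−17=9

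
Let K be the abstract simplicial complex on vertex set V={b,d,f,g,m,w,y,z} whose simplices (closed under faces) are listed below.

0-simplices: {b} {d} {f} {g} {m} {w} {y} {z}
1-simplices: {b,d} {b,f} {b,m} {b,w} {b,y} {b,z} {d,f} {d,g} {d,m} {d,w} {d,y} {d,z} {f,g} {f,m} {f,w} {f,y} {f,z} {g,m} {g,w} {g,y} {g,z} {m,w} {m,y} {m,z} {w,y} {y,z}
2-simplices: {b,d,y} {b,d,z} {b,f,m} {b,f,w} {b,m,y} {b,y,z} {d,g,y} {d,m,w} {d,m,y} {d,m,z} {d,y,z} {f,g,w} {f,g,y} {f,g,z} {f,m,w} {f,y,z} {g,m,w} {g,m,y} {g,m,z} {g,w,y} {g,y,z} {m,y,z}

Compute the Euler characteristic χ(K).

n_0=8 n_1=26 n_2=22
χ=+8−26+22=4

χ(K)=4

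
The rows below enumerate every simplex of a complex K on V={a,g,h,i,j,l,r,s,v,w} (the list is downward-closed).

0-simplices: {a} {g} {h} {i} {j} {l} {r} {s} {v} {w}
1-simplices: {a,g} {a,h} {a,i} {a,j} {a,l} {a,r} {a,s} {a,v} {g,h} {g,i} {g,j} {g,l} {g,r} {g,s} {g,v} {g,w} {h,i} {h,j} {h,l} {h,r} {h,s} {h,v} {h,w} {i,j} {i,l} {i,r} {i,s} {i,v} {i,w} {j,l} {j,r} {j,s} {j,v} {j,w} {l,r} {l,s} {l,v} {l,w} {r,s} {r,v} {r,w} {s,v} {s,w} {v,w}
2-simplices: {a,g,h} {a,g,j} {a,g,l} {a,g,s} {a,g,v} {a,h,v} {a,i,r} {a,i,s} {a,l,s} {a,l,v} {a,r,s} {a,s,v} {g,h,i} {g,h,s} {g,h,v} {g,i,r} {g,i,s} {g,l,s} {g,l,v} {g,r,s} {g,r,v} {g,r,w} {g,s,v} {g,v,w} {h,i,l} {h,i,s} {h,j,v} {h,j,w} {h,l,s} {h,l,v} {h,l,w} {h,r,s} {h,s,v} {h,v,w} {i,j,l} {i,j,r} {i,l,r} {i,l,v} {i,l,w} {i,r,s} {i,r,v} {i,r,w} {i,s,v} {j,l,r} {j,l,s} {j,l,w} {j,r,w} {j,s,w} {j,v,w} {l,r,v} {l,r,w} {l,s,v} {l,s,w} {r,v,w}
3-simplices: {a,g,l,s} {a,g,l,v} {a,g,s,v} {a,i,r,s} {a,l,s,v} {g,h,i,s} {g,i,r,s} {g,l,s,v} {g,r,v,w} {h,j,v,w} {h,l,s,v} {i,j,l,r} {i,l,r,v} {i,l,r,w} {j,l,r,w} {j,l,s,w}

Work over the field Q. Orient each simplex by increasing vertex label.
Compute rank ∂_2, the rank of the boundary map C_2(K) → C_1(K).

rank∂_2=34

n_0=10 n_1=44 n_2=54 n_3=16  [Q]
∂1: piv[ag,ah,ai,aj,al,ar,as,av,gw] rk=9  ker:gh,gi,gj,gl,gr,gs,gv,hi,hj,hl,hr,hs,hv,hw,ij,il,ir,is,iv,iw,jl,jr,js,jv,jw,lr,ls,lv,lw,rs,rv,rw,sv,sw,vw
∂2: piv[agh,agj,agl,ags,agv,ahv,air,ais,als,alv,ars,asv,ghi,ghs,gir,gis,grv,grw,gvw,hil,hjv,hjw,hls,hlw,hrs,hvw,ijl,ijr,ilr,ilv,ilw,jls,jlw,jsw] rk=34  ker:ghv,gls,glv,grs,gsv,his,hlv,hsv,irs,irv,irw,isv,jlr,jrw,jvw,lrv,lrw,lsv,lsw,rvw
∂3: piv[agls,aglv,agsv,airs,alsv,ghis,girs,grvw,hjvw,hlsv,ijlr,ilrv,ilrw,jlrw,jlsw] rk=15  ker:glsv
rk∂_2=34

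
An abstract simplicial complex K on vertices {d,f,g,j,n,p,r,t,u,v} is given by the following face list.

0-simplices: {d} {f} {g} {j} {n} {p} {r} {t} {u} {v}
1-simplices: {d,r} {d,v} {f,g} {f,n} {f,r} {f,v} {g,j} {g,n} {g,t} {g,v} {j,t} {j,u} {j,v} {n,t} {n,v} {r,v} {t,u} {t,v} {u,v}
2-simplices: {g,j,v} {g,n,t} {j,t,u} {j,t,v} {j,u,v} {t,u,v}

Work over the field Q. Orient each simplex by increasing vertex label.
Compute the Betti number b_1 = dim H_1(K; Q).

n_0=10 n_1=19 n_2=6  [Q]
∂1: piv[dr,dv,fg,fn,fr,gj,gt,ju] rk=8  ker:fv,gn,gv,jt,jv,nt,nv,rv,tu,tv,uv
∂2: piv[gjv,gnt,jtu,jtv,juv] rk=5  ker:tuv
b_1=(19−8)−5=6

b_1=6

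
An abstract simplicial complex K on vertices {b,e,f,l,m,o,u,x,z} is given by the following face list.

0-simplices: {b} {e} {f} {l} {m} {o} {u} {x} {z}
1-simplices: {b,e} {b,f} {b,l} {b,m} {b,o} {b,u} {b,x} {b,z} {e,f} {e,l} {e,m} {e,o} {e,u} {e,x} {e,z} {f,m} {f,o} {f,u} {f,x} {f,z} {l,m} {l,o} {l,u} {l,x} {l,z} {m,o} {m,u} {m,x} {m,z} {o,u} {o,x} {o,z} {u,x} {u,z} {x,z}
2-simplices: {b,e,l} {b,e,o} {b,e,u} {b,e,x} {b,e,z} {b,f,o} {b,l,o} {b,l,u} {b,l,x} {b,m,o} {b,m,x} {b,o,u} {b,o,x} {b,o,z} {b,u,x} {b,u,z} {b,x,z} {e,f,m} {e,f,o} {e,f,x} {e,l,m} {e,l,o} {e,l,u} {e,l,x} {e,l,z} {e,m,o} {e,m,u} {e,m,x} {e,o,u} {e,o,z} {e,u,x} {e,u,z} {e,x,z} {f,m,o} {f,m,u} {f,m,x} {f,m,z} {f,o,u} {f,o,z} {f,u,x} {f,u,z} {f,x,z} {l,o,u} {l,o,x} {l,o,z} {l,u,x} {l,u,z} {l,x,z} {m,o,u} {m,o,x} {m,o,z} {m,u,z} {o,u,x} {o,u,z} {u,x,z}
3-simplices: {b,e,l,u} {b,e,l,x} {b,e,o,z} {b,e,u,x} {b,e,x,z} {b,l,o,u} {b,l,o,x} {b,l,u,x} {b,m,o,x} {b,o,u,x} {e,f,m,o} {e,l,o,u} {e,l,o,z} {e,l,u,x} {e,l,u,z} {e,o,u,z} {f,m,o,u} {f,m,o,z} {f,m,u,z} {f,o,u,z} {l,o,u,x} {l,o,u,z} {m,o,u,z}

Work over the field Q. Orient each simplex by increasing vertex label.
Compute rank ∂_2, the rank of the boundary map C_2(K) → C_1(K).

rank∂_2=27

n_0=9 n_1=35 n_2=55 n_3=23  [Q]
∂1: piv[be,bf,bl,bm,bo,bu,bx,bz] rk=8  ker:ef,el,em,eo,eu,ex,ez,fm,fo,fu,fx,fz,lm,lo,lu,lx,lz,mo,mu,mx,mz,ou,ox,oz,ux,uz,xz
∂2: piv[bel,beo,beu,bex,bez,bfo,blo,blu,blx,bmo,bmx,bou,box,boz,bux,buz,bxz,efm,efo,efx,elm,elz,emo,emu,fmu,fmz,foz] rk=27  ker:elo,elu,elx,emx,eou,eoz,eux,euz,exz,fmo,fmx,fou,fux,fuz,fxz,lou,lox,loz,lux,luz,lxz,mou,mox,moz,muz,oux,ouz,uxz
∂3: piv[belu,belx,beoz,beux,bexz,blou,blox,blux,bmox,boux,efmo,elou,eloz,eluz,eouz,fmou,fmoz,fmuz,fouz] rk=19  ker:elux,loux,louz,mouz
rk∂_2=27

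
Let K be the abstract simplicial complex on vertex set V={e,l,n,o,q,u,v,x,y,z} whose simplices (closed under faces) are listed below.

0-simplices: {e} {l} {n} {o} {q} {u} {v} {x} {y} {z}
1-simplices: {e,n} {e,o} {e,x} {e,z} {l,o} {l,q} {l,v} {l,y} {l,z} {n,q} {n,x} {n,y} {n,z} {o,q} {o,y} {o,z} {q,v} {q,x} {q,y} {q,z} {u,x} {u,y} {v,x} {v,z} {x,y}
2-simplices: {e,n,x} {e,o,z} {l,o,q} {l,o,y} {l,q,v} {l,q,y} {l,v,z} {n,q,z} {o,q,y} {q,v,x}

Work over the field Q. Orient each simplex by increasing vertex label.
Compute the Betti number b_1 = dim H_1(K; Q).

n_0=10 n_1=25 n_2=10  [Q]
∂1: piv[en,eo,ex,ez,lo,lq,lv,ly,ux] rk=9  ker:lz,nq,nx,ny,nz,oq,oy,oz,qv,qx,qy,qz,uy,vx,vz,xy
∂2: piv[enx,eoz,loq,loy,lqv,lqy,lvz,nqz,qvx] rk=9  ker:oqy
b_1=(25−9)−9=7

b_1=7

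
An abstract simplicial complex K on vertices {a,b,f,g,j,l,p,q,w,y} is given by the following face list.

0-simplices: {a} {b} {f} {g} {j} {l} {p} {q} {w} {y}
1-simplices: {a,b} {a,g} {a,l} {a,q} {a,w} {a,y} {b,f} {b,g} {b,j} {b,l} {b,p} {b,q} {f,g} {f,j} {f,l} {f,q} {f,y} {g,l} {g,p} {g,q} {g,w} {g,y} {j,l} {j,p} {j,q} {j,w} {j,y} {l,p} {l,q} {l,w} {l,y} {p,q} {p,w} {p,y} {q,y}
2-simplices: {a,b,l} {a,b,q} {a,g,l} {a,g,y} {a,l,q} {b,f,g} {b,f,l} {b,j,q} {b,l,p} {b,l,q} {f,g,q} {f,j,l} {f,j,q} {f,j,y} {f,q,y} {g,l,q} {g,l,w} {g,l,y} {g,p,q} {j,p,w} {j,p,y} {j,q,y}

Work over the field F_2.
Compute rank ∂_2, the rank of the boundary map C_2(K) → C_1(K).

n_0=10 n_1=35 n_2=22  [Z2]
∂1: piv[ab,ag,al,aq,aw,ay,bf,bj,bp] rk=9  ker:bg,bl,bq,fg,fj,fl,fq,fy,gl,gp,gq,gw,gy,jl,jp,jq,jw,jy,lp,lq,lw,ly,pq,pw,py,qy
∂2: piv[abl,abq,agl,agy,alq,bfg,bfl,bjq,blp,fgq,fjl,fjq,fjy,fqy,glq,glw,gly,gpq,jpw,jpy] rk=20  ker:blq,jqy
rk∂_2=20

rank∂_2=20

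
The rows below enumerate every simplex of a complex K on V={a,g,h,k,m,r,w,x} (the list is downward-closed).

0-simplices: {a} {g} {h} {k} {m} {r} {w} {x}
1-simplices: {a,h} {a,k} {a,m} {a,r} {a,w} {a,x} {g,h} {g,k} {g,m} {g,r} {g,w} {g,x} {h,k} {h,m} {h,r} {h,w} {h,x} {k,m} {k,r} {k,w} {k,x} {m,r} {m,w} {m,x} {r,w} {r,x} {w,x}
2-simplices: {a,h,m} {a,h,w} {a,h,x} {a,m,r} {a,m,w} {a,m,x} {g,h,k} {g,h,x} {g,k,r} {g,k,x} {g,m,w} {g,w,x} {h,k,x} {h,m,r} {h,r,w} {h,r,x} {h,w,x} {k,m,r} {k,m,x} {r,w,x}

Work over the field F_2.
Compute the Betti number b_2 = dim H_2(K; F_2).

n_0=8 n_1=27 n_2=20  [Z2]
∂1: piv[ah,ak,am,ar,aw,ax,gh] rk=7  ker:gk,gm,gr,gw,gx,hk,hm,hr,hw,hx,km,kr,kw,kx,mr,mw,mx,rw,rx,wx
∂2: piv[ahm,ahw,ahx,amr,amw,amx,ghk,ghx,gkr,gkx,gmw,gwx,hmr,hrw,hrx,hwx,kmr,kmx] rk=18  ker:hkx,rwx
b_2=(20−18)−0=2

b_2=2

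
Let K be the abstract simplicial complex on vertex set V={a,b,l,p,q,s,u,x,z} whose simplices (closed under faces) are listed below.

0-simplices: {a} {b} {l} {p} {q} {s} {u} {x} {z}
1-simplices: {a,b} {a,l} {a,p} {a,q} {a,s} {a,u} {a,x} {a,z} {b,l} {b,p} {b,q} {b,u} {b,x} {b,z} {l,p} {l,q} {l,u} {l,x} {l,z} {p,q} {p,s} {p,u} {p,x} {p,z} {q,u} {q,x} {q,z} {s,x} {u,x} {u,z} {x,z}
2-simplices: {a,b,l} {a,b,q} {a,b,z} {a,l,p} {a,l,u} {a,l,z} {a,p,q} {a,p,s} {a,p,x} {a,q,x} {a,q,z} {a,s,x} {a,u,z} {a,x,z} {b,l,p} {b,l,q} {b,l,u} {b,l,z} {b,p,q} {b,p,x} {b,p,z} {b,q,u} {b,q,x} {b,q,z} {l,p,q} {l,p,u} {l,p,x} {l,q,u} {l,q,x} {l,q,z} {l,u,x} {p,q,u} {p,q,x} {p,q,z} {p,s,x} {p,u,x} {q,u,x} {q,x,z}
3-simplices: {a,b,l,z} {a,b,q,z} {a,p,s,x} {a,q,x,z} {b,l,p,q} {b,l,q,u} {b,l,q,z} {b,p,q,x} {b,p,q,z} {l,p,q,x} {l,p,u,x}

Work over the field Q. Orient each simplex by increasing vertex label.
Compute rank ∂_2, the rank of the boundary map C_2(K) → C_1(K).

rank∂_2=23

n_0=9 n_1=31 n_2=38 n_3=11  [Q]
∂1: piv[ab,al,ap,aq,as,au,ax,az] rk=8  ker:bl,bp,bq,bu,bx,bz,lp,lq,lu,lx,lz,pq,ps,pu,px,pz,qu,qx,qz,sx,ux,uz,xz
∂2: piv[abl,abq,abz,alp,alu,alz,apq,aps,apx,aqx,aqz,asx,auz,axz,blp,blq,blu,bpx,bpz,bqu,lpu,lpx,lux] rk=23  ker:blz,bpq,bqx,bqz,lpq,lqu,lqx,lqz,pqu,pqx,pqz,psx,pux,qux,qxz
∂3: piv[ablz,abqz,apsx,aqxz,blpq,blqu,blqz,bpqx,bpqz,lpqx,lpux] rk=11
rk∂_2=23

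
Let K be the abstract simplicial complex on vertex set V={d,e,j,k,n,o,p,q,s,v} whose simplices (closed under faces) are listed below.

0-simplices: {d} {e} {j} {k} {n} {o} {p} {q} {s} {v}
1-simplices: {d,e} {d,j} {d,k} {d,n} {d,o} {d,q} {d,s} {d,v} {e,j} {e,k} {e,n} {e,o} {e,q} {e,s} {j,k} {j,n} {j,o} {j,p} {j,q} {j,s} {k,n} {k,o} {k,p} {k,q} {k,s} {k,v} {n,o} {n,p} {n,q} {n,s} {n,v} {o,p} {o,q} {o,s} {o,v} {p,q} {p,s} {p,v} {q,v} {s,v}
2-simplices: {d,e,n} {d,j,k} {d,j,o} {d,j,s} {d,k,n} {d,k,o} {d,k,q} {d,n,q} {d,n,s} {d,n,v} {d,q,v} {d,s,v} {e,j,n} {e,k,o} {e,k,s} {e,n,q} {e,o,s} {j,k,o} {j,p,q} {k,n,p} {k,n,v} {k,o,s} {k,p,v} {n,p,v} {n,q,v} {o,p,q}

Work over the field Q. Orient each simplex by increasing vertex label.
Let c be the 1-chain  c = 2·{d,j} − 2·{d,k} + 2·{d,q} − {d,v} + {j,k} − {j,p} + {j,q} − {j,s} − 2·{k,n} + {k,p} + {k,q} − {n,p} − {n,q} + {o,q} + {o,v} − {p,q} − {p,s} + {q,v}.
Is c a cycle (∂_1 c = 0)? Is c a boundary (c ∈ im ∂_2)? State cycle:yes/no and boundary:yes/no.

cycle:no boundary:no

n_0=10 n_1=40 n_2=26  [Q]
∂1: piv[de,dj,dk,dn,do,dq,ds,dv,jp] rk=9  ker:ej,ek,en,eo,eq,es,jk,jn,jo,jq,js,kn,ko,kp,kq,ks,kv,no,np,nq,ns,nv,op,oq,os,ov,pq,ps,pv,qv,sv
∂2: piv[den,djk,djo,djs,dkn,dko,dkq,dnq,dns,dnv,dqv,dsv,ejn,eko,eks,enq,eos,jpq,knp,knv,kpv,opq] rk=22  ker:jko,kos,npv,nqv
∂1c = −{d} + 2·{j} − {k} − 2·{o} + {p} + 2·{q} − 2·{s} + {v}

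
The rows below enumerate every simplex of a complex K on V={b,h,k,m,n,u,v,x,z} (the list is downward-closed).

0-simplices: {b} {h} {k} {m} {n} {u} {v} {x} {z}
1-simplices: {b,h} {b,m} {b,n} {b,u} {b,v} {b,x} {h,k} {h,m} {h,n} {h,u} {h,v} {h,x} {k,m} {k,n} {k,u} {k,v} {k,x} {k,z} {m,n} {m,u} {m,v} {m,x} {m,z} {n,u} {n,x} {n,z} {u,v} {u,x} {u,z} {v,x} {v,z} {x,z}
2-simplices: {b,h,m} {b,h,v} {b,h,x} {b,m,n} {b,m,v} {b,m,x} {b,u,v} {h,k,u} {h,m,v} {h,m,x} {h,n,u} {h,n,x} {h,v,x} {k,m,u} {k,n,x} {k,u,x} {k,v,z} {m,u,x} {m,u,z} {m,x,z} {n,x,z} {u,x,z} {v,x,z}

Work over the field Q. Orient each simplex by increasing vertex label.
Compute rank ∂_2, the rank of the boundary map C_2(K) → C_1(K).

n_0=9 n_1=32 n_2=23  [Q]
∂1: piv[bh,bm,bn,bu,bv,bx,hk,kz] rk=8  ker:hm,hn,hu,hv,hx,km,kn,ku,kv,kx,mn,mu,mv,mx,mz,nu,nx,nz,uv,ux,uz,vx,vz,xz
∂2: piv[bhm,bhv,bhx,bmn,bmv,bmx,buv,hku,hnu,hnx,hvx,kmu,knx,kux,kvz,mux,muz,mxz,nxz,vxz] rk=20  ker:hmv,hmx,uxz
rk∂_2=20

rank∂_2=20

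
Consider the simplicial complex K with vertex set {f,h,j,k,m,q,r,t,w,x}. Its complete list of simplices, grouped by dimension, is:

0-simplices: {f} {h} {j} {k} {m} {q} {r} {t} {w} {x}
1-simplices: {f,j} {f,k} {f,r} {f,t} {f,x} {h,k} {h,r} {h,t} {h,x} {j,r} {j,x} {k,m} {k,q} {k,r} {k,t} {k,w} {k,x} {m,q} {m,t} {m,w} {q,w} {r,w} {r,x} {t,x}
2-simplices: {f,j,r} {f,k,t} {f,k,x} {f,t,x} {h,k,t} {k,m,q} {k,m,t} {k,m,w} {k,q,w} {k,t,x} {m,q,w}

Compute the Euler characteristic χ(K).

n_0=10 n_1=24 n_2=11
χ=+10−24+11=-3

χ(K)=-3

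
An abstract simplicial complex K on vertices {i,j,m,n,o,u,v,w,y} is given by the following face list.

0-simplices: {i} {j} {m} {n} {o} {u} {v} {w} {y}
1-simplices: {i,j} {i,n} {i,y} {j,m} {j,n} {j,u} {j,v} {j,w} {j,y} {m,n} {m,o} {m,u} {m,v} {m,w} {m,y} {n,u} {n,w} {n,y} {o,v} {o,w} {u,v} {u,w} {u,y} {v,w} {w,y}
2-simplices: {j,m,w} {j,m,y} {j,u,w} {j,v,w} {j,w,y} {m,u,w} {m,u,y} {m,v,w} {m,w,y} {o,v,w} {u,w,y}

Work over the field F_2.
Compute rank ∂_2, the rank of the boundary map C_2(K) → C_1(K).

rank∂_2=9

n_0=9 n_1=25 n_2=11  [Z2]
∂1: piv[ij,in,iy,jm,ju,jv,jw,mo] rk=8  ker:jn,jy,mn,mu,mv,mw,my,nu,nw,ny,ov,ow,uv,uw,uy,vw,wy
∂2: piv[jmw,jmy,juw,jvw,jwy,muw,muy,mvw,ovw] rk=9  ker:mwy,uwy
rk∂_2=9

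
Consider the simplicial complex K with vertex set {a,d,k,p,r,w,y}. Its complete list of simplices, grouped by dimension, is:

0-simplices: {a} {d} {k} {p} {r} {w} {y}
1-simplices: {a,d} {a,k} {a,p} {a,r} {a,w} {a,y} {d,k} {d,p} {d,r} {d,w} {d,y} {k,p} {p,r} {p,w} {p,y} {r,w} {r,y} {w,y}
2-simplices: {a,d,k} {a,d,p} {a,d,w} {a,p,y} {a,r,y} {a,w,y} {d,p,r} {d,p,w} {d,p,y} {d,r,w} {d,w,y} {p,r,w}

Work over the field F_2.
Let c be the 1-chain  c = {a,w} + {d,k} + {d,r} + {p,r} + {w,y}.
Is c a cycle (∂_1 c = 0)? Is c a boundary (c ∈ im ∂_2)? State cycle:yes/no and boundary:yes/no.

n_0=7 n_1=18 n_2=12  [Z2]
∂1: piv[ad,ak,ap,ar,aw,ay] rk=6  ker:dk,dp,dr,dw,dy,kp,pr,pw,py,rw,ry,wy
∂2: piv[adk,adp,adw,apy,ary,awy,dpr,dpw,dpy,drw] rk=10  ker:dwy,prw
∂1c = {a} + {k} + {p} + {y}

cycle:no boundary:no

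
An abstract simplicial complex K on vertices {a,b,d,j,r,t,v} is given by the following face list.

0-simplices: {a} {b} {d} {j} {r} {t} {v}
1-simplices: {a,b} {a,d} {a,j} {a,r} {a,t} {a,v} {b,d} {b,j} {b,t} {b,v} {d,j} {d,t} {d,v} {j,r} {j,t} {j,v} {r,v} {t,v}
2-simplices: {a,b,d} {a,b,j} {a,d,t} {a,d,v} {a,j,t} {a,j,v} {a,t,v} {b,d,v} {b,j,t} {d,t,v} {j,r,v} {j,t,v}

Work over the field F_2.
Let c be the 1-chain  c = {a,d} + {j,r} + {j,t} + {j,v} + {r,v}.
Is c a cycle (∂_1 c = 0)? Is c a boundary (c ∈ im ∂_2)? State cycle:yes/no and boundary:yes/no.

cycle:no boundary:no

n_0=7 n_1=18 n_2=12  [Z2]
∂1: piv[ab,ad,aj,ar,at,av] rk=6  ker:bd,bj,bt,bv,dj,dt,dv,jr,jt,jv,rv,tv
∂2: piv[abd,abj,adt,adv,ajt,ajv,atv,bdv,bjt,jrv] rk=10  ker:dtv,jtv
∂1c = {a} + {d} + {j} + {t}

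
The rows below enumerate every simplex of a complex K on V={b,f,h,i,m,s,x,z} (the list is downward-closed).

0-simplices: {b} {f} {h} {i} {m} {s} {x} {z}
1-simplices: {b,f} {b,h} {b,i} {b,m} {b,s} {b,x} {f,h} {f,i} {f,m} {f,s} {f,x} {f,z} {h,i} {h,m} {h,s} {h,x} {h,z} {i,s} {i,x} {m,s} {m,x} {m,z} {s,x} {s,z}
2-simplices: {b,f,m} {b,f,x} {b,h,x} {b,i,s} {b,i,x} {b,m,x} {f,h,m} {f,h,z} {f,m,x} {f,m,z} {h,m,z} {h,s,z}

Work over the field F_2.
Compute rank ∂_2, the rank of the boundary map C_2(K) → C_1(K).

n_0=8 n_1=24 n_2=12  [Z2]
∂1: piv[bf,bh,bi,bm,bs,bx,fz] rk=7  ker:fh,fi,fm,fs,fx,hi,hm,hs,hx,hz,is,ix,ms,mx,mz,sx,sz
∂2: piv[bfm,bfx,bhx,bis,bix,bmx,fhm,fhz,fmz,hsz] rk=10  ker:fmx,hmz
rk∂_2=10

rank∂_2=10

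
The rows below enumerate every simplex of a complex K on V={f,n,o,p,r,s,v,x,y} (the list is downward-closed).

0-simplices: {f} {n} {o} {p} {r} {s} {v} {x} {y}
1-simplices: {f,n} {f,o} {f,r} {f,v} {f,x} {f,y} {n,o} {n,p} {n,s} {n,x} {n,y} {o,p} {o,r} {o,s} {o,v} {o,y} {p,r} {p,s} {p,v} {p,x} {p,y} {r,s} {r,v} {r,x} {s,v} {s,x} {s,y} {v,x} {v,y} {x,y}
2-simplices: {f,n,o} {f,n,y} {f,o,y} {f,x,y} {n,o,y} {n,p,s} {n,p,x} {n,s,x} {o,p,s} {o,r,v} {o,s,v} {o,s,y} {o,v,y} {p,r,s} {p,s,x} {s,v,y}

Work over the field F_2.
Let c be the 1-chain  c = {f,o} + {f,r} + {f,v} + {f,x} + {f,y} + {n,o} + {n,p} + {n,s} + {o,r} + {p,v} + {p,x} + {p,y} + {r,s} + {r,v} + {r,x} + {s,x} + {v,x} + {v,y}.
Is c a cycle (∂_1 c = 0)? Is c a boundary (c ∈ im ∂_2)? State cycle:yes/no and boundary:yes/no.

cycle:no boundary:no

n_0=9 n_1=30 n_2=16  [Z2]
∂1: piv[fn,fo,fr,fv,fx,fy,np,ns] rk=8  ker:no,nx,ny,op,or,os,ov,oy,pr,ps,pv,px,py,rs,rv,rx,sv,sx,sy,vx,vy,xy
∂2: piv[fno,fny,foy,fxy,nps,npx,nsx,ops,orv,osv,osy,ovy,prs] rk=13  ker:noy,psx,svy
∂1c = {f} + {n} + {o} + {r} + {s} + {v} + {x} + {y}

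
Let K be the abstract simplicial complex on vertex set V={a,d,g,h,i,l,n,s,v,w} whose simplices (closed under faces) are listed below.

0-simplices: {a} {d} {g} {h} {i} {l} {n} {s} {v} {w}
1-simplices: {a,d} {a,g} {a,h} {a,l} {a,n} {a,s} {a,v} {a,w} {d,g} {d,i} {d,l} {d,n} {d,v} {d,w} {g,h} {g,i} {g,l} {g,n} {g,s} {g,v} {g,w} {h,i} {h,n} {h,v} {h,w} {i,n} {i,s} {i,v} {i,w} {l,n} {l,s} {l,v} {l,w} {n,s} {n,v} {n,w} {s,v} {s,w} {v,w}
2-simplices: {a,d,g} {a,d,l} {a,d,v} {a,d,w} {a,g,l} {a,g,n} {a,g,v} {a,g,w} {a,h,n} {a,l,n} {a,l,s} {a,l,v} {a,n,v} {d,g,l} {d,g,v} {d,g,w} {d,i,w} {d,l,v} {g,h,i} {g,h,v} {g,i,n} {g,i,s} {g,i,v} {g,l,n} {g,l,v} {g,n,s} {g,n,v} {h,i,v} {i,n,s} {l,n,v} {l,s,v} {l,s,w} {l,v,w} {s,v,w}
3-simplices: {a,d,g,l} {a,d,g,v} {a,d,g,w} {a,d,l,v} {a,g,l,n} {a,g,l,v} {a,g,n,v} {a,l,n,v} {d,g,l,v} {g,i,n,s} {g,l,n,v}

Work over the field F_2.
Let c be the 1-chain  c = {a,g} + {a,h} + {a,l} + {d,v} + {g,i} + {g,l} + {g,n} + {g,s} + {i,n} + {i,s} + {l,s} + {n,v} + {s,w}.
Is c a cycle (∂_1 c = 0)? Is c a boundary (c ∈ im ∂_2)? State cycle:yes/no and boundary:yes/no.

n_0=10 n_1=39 n_2=34 n_3=11  [Z2]
∂1: piv[ad,ag,ah,al,an,as,av,aw,di] rk=9  ker:dg,dl,dn,dv,dw,gh,gi,gl,gn,gs,gv,gw,hi,hn,hv,hw,in,is,iv,iw,ln,ls,lv,lw,ns,nv,nw,sv,sw,vw
∂2: piv[adg,adl,adv,adw,agl,agn,agv,agw,ahn,aln,als,alv,anv,diw,ghi,ghv,gin,gis,giv,gns,lsv,lsw,lvw] rk=23  ker:dgl,dgv,dgw,dlv,gln,glv,gnv,hiv,ins,lnv,svw
∂3: piv[adgl,adgv,adgw,adlv,agln,aglv,agnv,alnv,gins] rk=9  ker:dglv,glnv
∂1c = {a} + {d} + {g} + {h} + {i} + {l} + {n} + {w}

cycle:no boundary:no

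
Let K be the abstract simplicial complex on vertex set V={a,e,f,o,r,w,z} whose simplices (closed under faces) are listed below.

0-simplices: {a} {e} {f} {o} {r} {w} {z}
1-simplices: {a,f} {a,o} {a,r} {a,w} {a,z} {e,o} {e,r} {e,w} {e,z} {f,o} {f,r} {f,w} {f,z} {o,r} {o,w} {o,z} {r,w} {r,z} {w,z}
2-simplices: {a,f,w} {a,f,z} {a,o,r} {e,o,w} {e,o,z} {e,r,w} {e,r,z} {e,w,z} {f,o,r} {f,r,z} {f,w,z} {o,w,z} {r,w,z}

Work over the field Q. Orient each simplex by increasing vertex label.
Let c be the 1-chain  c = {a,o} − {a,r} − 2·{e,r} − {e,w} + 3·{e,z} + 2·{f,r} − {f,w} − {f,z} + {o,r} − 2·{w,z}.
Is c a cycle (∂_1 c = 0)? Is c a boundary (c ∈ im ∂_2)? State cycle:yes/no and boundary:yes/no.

cycle:yes boundary:yes

n_0=7 n_1=19 n_2=13  [Q]
∂1: piv[af,ao,ar,aw,az,eo] rk=6  ker:er,ew,ez,fo,fr,fw,fz,or,ow,oz,rw,rz,wz
∂2: piv[afw,afz,aor,eow,eoz,erw,erz,ewz,for,frz,fwz] rk=11  ker:owz,rwz
∂1c = 0
c vs im∂2: reduces to 0 ⇒ boundary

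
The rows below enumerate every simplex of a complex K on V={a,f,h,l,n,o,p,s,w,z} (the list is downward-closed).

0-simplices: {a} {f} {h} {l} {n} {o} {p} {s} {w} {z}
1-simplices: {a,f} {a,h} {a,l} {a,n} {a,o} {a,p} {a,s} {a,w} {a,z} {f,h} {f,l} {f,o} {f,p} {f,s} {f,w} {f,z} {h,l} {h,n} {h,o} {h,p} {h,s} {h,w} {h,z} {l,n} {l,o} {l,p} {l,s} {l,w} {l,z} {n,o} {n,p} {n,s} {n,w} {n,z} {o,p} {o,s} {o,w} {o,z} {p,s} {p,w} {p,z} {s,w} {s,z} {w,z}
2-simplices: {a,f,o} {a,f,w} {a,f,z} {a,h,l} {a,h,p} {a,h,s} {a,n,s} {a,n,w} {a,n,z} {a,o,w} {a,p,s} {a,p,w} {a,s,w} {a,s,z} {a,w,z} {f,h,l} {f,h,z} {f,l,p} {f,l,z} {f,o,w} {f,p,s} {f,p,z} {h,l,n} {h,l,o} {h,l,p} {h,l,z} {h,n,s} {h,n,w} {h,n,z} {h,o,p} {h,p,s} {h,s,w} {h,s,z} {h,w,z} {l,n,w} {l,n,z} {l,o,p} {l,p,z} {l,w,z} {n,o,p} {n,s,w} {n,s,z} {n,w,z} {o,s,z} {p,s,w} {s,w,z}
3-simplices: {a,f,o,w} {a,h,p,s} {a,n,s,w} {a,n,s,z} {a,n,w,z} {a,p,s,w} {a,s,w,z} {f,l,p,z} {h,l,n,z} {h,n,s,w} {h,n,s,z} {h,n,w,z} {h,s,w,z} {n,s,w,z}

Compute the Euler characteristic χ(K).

n_0=10 n_1=44 n_2=46 n_3=14
χ=+10−44+46−14=-2

χ(K)=-2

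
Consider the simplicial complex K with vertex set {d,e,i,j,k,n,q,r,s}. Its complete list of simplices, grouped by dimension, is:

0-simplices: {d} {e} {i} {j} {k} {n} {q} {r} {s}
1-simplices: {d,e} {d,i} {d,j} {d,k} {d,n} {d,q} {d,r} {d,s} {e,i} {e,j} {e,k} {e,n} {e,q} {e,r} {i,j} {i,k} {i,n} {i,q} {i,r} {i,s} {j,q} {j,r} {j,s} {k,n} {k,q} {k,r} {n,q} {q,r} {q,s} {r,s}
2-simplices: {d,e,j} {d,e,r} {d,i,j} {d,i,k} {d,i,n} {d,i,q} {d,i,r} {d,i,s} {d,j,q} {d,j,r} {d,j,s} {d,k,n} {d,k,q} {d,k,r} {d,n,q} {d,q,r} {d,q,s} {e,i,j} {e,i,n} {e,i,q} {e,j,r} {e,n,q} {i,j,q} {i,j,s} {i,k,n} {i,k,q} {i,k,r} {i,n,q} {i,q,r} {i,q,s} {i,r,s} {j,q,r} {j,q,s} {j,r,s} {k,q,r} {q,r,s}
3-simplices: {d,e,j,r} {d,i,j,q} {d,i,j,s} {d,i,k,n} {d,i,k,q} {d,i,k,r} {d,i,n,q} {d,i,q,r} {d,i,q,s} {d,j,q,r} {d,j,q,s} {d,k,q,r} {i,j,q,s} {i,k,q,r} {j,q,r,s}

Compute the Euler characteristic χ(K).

χ(K)=0

n_0=9 n_1=30 n_2=36 n_3=15
χ=+9−30+36−15=0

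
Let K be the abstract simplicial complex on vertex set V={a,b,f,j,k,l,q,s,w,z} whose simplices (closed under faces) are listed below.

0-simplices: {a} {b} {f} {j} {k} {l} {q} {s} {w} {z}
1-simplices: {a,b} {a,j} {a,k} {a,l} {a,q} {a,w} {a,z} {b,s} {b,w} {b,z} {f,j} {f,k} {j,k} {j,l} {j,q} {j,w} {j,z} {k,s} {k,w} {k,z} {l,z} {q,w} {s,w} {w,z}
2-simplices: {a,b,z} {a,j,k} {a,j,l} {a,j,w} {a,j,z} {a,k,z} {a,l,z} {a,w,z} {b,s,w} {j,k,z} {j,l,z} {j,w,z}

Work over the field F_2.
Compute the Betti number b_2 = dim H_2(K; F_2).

b_2=3

n_0=10 n_1=24 n_2=12  [Z2]
∂1: piv[ab,aj,ak,al,aq,aw,az,bs,fj] rk=9  ker:bw,bz,fk,jk,jl,jq,jw,jz,ks,kw,kz,lz,qw,sw,wz
∂2: piv[abz,ajk,ajl,ajw,ajz,akz,alz,awz,bsw] rk=9  ker:jkz,jlz,jwz
b_2=(12−9)−0=3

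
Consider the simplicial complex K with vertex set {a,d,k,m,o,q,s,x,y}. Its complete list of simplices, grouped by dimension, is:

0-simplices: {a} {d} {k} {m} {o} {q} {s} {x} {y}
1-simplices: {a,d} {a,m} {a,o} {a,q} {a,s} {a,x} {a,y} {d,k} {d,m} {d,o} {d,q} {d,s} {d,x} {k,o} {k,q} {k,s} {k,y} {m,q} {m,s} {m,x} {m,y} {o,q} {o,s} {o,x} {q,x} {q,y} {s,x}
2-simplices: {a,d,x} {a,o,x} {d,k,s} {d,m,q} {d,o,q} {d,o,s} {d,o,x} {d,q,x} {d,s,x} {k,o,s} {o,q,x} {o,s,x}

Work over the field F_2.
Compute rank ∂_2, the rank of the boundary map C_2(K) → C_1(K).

rank∂_2=10

n_0=9 n_1=27 n_2=12  [Z2]
∂1: piv[ad,am,ao,aq,as,ax,ay,dk] rk=8  ker:dm,do,dq,ds,dx,ko,kq,ks,ky,mq,ms,mx,my,oq,os,ox,qx,qy,sx
∂2: piv[adx,aox,dks,dmq,doq,dos,dox,dqx,dsx,kos] rk=10  ker:oqx,osx
rk∂_2=10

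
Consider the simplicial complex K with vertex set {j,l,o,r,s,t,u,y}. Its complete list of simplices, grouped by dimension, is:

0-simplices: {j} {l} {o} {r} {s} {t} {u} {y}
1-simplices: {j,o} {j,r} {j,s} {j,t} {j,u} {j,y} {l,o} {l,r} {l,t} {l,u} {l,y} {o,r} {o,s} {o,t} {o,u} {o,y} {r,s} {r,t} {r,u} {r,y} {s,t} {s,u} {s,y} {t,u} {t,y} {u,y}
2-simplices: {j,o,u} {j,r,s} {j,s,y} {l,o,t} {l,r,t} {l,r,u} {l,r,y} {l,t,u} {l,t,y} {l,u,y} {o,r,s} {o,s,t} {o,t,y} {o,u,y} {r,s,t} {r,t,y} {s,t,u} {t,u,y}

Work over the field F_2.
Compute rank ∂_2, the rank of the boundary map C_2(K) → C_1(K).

rank∂_2=16

n_0=8 n_1=26 n_2=18  [Z2]
∂1: piv[jo,jr,js,jt,ju,jy,lo] rk=7  ker:lr,lt,lu,ly,or,os,ot,ou,oy,rs,rt,ru,ry,st,su,sy,tu,ty,uy
∂2: piv[jou,jrs,jsy,lot,lrt,lru,lry,ltu,lty,luy,ors,ost,oty,ouy,rst,stu] rk=16  ker:rty,tuy
rk∂_2=16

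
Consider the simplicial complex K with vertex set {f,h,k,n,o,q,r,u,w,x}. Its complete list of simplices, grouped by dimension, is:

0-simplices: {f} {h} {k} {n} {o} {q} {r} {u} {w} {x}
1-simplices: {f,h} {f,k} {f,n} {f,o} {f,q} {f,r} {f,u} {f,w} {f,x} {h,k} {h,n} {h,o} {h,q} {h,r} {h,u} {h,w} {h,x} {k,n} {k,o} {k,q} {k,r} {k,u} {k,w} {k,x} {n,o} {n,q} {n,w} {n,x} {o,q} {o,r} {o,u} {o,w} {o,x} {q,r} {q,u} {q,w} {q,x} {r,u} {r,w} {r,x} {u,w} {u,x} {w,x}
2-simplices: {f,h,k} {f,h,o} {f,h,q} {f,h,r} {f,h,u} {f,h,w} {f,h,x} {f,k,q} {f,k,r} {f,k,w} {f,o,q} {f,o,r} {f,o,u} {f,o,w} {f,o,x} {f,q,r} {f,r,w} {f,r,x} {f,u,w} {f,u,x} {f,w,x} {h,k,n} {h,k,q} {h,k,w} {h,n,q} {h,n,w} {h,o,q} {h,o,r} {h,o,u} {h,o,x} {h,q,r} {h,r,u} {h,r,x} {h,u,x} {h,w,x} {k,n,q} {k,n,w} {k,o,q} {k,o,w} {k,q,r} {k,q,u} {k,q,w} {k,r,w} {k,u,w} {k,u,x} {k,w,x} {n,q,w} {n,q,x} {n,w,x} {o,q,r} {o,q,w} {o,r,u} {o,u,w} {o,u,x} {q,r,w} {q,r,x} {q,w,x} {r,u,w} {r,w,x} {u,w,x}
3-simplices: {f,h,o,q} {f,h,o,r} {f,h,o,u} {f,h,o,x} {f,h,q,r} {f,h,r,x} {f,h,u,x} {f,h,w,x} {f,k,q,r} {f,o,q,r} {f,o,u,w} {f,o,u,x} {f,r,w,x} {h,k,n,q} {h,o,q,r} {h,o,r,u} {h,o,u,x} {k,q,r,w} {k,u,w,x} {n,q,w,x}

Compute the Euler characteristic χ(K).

n_0=10 n_1=43 n_2=60 n_3=20
χ=+10−43+60−20=7

χ(K)=7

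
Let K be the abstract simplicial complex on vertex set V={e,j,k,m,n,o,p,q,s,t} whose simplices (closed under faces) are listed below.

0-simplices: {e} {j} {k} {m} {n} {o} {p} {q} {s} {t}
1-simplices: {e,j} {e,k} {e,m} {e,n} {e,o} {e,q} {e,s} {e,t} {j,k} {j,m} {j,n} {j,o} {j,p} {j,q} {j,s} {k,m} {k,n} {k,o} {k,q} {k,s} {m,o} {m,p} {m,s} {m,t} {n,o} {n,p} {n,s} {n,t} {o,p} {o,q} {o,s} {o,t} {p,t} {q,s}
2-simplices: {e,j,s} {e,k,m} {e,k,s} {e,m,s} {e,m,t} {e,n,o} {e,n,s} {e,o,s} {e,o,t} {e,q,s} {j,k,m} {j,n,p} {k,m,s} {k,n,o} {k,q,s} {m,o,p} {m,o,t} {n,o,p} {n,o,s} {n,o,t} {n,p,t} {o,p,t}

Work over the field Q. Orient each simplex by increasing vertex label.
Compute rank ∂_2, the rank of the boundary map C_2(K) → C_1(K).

n_0=10 n_1=34 n_2=22  [Q]
∂1: piv[ej,ek,em,en,eo,eq,es,et,jp] rk=9  ker:jk,jm,jn,jo,jq,js,km,kn,ko,kq,ks,mo,mp,ms,mt,no,np,ns,nt,op,oq,os,ot,pt,qs
∂2: piv[ejs,ekm,eks,ems,emt,eno,ens,eos,eot,eqs,jkm,jnp,kno,kqs,mop,mot,nop,not,npt] rk=19  ker:kms,nos,opt
rk∂_2=19

rank∂_2=19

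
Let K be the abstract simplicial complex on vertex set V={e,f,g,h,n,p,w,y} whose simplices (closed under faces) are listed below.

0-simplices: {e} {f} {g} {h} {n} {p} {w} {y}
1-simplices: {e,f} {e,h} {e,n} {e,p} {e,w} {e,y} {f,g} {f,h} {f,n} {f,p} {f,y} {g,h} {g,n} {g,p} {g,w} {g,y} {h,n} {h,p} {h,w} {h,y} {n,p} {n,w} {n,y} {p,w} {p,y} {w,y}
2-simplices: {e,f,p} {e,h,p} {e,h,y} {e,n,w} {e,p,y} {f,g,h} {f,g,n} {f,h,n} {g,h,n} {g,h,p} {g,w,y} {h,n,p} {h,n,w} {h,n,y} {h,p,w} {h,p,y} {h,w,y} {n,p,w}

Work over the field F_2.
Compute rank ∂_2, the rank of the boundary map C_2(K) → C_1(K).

n_0=8 n_1=26 n_2=18  [Z2]
∂1: piv[ef,eh,en,ep,ew,ey,fg] rk=7  ker:fh,fn,fp,fy,gh,gn,gp,gw,gy,hn,hp,hw,hy,np,nw,ny,pw,py,wy
∂2: piv[efp,ehp,ehy,enw,epy,fgh,fgn,fhn,ghp,gwy,hnp,hnw,hny,hpw,hwy] rk=15  ker:ghn,hpy,npw
rk∂_2=15

rank∂_2=15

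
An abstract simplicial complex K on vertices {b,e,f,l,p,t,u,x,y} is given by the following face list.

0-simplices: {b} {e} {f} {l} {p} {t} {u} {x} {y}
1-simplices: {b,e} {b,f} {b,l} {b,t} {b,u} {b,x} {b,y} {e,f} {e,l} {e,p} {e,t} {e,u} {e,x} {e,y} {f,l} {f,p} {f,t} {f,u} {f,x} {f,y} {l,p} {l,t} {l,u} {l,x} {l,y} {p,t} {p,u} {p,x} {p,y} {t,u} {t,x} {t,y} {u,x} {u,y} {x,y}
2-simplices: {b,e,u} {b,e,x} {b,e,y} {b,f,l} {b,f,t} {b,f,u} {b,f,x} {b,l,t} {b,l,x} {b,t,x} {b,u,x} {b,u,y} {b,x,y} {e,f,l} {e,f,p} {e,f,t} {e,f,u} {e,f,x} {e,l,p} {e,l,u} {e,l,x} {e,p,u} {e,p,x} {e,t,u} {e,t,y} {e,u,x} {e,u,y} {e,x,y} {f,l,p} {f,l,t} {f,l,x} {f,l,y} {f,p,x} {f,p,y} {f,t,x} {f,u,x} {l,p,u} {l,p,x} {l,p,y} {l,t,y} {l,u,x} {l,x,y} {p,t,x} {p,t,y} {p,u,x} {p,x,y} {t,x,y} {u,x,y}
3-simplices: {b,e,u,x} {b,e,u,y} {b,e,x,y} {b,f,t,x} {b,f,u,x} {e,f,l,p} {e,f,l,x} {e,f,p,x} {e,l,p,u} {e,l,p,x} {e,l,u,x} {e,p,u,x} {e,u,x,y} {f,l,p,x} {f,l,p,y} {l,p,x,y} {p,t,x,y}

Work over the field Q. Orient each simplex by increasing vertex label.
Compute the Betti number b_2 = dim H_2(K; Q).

n_0=9 n_1=35 n_2=48 n_3=17  [Q]
∂1: piv[be,bf,bl,bt,bu,bx,by,ep] rk=8  ker:ef,el,et,eu,ex,ey,fl,fp,ft,fu,fx,fy,lp,lt,lu,lx,ly,pt,pu,px,py,tu,tx,ty,ux,uy,xy
∂2: piv[beu,bex,bey,bfl,bft,bfu,bfx,blt,blx,btx,bux,buy,bxy,efl,efp,eft,efu,elp,elu,epu,epx,etu,ety,fly,fpy,lty,ptx] rk=27  ker:efx,elx,eux,euy,exy,flp,flt,flx,fpx,ftx,fux,lpu,lpx,lpy,lux,lxy,pty,pux,pxy,txy,uxy
∂3: piv[beux,beuy,bexy,bftx,bfux,eflp,eflx,efpx,elpu,elpx,elux,epux,euxy,flpy,lpxy,ptxy] rk=16  ker:flpx
b_2=(48−27)−16=5

b_2=5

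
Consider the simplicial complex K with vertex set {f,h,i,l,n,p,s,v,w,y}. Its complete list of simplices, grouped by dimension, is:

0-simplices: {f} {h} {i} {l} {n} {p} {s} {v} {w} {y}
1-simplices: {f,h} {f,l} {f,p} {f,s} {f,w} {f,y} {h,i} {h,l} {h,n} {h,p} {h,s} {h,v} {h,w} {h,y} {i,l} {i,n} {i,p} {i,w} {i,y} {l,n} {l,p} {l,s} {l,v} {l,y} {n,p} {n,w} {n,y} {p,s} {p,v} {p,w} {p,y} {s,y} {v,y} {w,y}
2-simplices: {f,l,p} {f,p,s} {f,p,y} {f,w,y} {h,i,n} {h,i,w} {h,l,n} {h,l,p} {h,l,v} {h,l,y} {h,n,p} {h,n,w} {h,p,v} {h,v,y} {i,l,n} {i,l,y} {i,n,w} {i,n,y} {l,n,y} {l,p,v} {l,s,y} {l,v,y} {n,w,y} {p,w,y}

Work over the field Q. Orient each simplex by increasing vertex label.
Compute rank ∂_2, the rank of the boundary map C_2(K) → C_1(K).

rank∂_2=20

n_0=10 n_1=34 n_2=24  [Q]
∂1: piv[fh,fl,fp,fs,fw,fy,hi,hn,hv] rk=9  ker:hl,hp,hs,hw,hy,il,in,ip,iw,iy,ln,lp,ls,lv,ly,np,nw,ny,ps,pv,pw,py,sy,vy,wy
∂2: piv[flp,fps,fpy,fwy,hin,hiw,hln,hlp,hlv,hly,hnp,hnw,hpv,hvy,iln,ily,iny,lsy,nwy,pwy] rk=20  ker:inw,lny,lpv,lvy
rk∂_2=20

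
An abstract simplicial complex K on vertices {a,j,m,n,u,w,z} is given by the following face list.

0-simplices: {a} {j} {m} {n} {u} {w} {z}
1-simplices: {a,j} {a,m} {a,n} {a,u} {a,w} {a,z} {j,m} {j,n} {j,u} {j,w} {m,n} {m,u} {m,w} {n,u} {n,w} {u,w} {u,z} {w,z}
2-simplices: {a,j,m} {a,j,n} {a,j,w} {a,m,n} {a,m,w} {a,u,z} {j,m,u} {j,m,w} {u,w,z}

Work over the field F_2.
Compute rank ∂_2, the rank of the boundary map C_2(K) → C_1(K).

rank∂_2=8

n_0=7 n_1=18 n_2=9  [Z2]
∂1: piv[aj,am,an,au,aw,az] rk=6  ker:jm,jn,ju,jw,mn,mu,mw,nu,nw,uw,uz,wz
∂2: piv[ajm,ajn,ajw,amn,amw,auz,jmu,uwz] rk=8  ker:jmw
rk∂_2=8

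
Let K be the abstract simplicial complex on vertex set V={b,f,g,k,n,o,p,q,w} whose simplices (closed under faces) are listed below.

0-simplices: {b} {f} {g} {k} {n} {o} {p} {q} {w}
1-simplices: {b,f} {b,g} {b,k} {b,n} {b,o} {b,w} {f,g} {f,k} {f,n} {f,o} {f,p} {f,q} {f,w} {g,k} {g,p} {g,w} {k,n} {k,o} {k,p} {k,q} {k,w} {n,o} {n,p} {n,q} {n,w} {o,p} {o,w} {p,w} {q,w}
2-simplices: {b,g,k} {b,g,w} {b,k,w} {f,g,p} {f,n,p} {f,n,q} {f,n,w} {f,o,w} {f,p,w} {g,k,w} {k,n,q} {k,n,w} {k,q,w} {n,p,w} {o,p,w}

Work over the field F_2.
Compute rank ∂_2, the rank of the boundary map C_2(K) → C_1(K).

rank∂_2=13

n_0=9 n_1=29 n_2=15  [Z2]
∂1: piv[bf,bg,bk,bn,bo,bw,fp,fq] rk=8  ker:fg,fk,fn,fo,fw,gk,gp,gw,kn,ko,kp,kq,kw,no,np,nq,nw,op,ow,pw,qw
∂2: piv[bgk,bgw,bkw,fgp,fnp,fnq,fnw,fow,fpw,knq,knw,kqw,opw] rk=13  ker:gkw,npw
rk∂_2=13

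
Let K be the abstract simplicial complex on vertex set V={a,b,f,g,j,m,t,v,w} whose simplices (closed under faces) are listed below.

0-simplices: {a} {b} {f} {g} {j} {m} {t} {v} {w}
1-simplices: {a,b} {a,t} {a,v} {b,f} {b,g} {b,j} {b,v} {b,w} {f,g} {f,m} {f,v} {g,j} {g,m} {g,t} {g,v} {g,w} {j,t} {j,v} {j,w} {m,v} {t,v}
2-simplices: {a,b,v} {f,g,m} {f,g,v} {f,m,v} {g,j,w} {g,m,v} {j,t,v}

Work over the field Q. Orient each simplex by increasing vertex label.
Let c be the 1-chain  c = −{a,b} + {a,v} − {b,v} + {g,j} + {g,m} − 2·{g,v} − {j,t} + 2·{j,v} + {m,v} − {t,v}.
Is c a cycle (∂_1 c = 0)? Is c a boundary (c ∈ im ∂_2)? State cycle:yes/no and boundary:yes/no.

cycle:yes boundary:no

n_0=9 n_1=21 n_2=7  [Q]
∂1: piv[ab,at,av,bf,bg,bj,bw,fm] rk=8  ker:bv,fg,fv,gj,gm,gt,gv,gw,jt,jv,jw,mv,tv
∂2: piv[abv,fgm,fgv,fmv,gjw,jtv] rk=6  ker:gmv
∂1c = 0
c vs im∂2: residual ≠ 0 ⇒ not boundary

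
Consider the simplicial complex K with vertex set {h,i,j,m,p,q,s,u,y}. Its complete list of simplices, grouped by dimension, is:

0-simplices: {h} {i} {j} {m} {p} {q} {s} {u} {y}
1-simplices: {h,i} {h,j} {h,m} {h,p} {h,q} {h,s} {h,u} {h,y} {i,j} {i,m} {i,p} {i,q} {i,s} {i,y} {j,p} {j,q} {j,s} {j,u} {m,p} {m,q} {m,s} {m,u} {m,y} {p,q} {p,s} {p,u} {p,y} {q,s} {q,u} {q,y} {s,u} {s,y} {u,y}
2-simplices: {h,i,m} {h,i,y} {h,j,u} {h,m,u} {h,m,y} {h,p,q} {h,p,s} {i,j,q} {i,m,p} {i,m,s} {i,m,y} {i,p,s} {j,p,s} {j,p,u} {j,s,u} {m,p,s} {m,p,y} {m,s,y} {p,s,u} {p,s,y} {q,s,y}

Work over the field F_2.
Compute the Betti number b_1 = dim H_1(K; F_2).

n_0=9 n_1=33 n_2=21  [Z2]
∂1: piv[hi,hj,hm,hp,hq,hs,hu,hy] rk=8  ker:ij,im,ip,iq,is,iy,jp,jq,js,ju,mp,mq,ms,mu,my,pq,ps,pu,py,qs,qu,qy,su,sy,uy
∂2: piv[him,hiy,hju,hmu,hmy,hpq,hps,ijq,imp,ims,ips,jps,jpu,jsu,mpy,msy,qsy] rk=17  ker:imy,mps,psu,psy
b_1=(33−8)−17=8

b_1=8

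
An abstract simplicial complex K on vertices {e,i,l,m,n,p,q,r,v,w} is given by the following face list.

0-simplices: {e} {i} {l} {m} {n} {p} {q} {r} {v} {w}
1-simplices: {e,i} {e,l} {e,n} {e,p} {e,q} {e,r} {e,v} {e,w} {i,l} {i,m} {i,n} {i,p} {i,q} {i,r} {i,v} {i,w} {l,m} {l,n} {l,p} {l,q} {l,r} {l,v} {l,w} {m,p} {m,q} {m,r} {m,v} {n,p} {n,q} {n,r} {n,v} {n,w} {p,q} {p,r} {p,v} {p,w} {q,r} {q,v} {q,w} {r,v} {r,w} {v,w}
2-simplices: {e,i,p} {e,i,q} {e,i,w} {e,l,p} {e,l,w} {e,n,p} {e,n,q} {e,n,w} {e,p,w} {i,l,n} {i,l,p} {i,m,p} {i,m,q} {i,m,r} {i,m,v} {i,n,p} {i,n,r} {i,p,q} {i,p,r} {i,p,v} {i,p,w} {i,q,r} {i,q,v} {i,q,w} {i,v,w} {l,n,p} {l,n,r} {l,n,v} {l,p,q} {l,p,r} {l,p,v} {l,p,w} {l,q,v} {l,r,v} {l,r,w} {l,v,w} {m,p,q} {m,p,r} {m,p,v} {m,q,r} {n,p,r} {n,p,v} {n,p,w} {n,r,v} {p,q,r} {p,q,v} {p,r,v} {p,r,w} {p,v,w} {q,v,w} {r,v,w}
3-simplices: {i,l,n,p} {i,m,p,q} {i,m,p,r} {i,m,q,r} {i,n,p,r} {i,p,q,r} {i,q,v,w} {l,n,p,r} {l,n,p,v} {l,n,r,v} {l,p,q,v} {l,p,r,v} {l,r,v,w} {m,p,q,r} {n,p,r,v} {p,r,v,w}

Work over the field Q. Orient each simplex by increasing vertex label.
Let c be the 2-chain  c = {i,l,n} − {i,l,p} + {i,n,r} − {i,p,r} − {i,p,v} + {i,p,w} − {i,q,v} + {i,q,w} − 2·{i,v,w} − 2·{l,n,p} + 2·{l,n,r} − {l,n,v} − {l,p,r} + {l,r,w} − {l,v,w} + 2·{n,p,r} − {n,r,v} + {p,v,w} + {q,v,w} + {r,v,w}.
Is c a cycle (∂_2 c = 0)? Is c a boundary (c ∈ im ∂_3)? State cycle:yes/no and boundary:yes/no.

cycle:yes boundary:no

n_0=10 n_1=42 n_2=51 n_3=16  [Q]
∂1: piv[ei,el,en,ep,eq,er,ev,ew,im] rk=9  ker:il,in,ip,iq,ir,iv,iw,lm,ln,lp,lq,lr,lv,lw,mp,mq,mr,mv,np,nq,nr,nv,nw,pq,pr,pv,pw,qr,qv,qw,rv,rw,vw
∂2: piv[eip,eiq,eiw,elp,elw,enp,enq,enw,epw,iln,ilp,imp,imq,imr,imv,inp,inr,ipq,ipr,ipv,iqr,iqv,iqw,ivw,lnr,lnv,lpq,lpv,lrv,lrw] rk=30  ker:ipw,lnp,lpr,lpw,lqv,lvw,mpq,mpr,mpv,mqr,npr,npv,npw,nrv,pqr,pqv,prv,prw,pvw,qvw,rvw
∂3: piv[ilnp,impq,impr,imqr,inpr,ipqr,iqvw,lnpr,lnpv,lnrv,lpqv,lprv,lrvw,prvw] rk=14  ker:mpqr,nprv
∂2c = 0
c vs im∂3: residual ≠ 0 ⇒ not boundary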